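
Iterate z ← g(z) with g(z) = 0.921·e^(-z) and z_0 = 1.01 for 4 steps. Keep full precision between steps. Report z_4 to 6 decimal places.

z_1 = g(1.010000) = 0.335446
z_2 = g(0.335446) = 0.658533
z_3 = g(0.658533) = 0.476719
z_4 = g(0.476719) = 0.571772

0.571772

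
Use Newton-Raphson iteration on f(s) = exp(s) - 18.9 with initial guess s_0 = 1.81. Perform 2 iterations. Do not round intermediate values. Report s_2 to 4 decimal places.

3.2845

f'(s) = exp(s)
s_0 = 1.810000: f = -12.789553, f' = 6.110447 → s_1 = 1.810000 - (-12.789553)/(6.110447) = 3.903063
s_1 = 3.903063: f = 30.654010, f' = 49.554010 → s_2 = 3.903063 - (30.654010)/(49.554010) = 3.284465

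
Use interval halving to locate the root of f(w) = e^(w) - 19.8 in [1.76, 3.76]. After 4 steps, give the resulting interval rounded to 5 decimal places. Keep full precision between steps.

[2.88500, 3.01000]

f(1.760000) = -13.987563, f(3.760000) = 23.148426 (opposite signs)
step 1: m = 2.760000, f(m) = -4.000157 < 0 → root in [2.760000, 3.760000]
step 2: m = 3.260000, f(m) = 6.249537 > 0 → root in [2.760000, 3.260000]
step 3: m = 3.010000, f(m) = 0.487400 > 0 → root in [2.760000, 3.010000]
step 4: m = 2.885000, f(m) = -1.896432 < 0 → root in [2.885000, 3.010000]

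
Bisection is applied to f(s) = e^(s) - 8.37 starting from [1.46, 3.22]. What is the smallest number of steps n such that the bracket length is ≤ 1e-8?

28

Initial width b − a = 3.22 − 1.46 = 1.760000.
After n steps the width is (b−a)/2^n; need (b−a)/2^n ≤ 1e-8.
So n ≥ log₂(1.760000/1e-8) = log₂(176000000.0000) ≈ 27.3910.
Hence n = 28.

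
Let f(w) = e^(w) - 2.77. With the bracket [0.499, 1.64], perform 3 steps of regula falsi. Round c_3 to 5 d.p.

1.00653

f(0.499000) = -1.122927, f(1.640000) = 2.385170
step 1: c = 0.864229, f(c) = -0.396824 < 0 → new bracket [0.864229, 1.640000]
step 2: c = 0.974885, f(c) = -0.119137 < 0 → new bracket [0.974885, 1.640000]
step 3: c = 1.006527, f(c) = -0.033919 < 0 → new bracket [1.006527, 1.640000]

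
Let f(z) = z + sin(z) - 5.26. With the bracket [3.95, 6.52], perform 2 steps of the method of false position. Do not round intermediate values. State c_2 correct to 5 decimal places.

5.73612

False-position update: c = (a·f(b) − b·f(a))/(f(b) − f(a)); replace the endpoint whose sign matches f(c).
f(3.950000) = -2.033188, f(6.520000) = 1.494607
step 1: c = 5.431178, f(c) = -0.581426 < 0 → new bracket [5.431178, 6.520000]
step 2: c = 5.736120, f(c) = -0.044064 < 0 → new bracket [5.736120, 6.520000]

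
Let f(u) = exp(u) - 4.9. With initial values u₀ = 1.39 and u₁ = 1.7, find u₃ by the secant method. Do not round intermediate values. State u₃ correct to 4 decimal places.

1.5886

f(u_0) = -0.885150, f(u_1) = 0.573947
u_2 = 1.700000 - (0.573947)·(1.700000 - 1.390000)/(0.573947 - (-0.885150)) = 1.578059; f(u_2) = -0.054458
u_3 = 1.578059 - (-0.054458)·(1.578059 - 1.700000)/(-0.054458 - (0.573947)) = 1.588627; f(u_3) = -0.002981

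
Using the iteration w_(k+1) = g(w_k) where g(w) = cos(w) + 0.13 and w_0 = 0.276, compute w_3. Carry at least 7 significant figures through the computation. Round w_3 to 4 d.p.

w_1 = g(0.276000) = 1.092153
w_2 = g(1.092153) = 0.590575
w_3 = g(0.590575) = 0.960621

0.9606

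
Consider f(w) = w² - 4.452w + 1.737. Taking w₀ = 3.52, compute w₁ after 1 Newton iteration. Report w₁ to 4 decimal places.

f'(w) = 2w - 4.452
w_0 = 3.520000: f = -1.543640, f' = 2.588000 → w_1 = 3.520000 - (-1.543640)/(2.588000) = 4.116461

4.1165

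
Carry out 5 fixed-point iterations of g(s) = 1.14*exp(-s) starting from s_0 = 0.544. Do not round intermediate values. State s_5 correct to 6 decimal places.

0.622338

s_1 = g(0.544000) = 0.661681
s_2 = g(0.661681) = 0.588221
s_3 = g(0.588221) = 0.633058
s_4 = g(0.633058) = 0.605301
s_5 = g(0.605301) = 0.622338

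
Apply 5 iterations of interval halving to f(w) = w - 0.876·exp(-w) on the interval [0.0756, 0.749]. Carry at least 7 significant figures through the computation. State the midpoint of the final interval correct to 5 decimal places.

0.52804

f(0.075600) = -0.736616, f(0.749000) = 0.334793 (opposite signs)
step 1: m = 0.412300, f(m) = -0.167722 < 0 → root in [0.412300, 0.749000]
step 2: m = 0.580650, f(m) = 0.090498 > 0 → root in [0.412300, 0.580650]
step 3: m = 0.496475, f(m) = -0.036722 < 0 → root in [0.496475, 0.580650]
step 4: m = 0.538563, f(m) = 0.027341 > 0 → root in [0.496475, 0.538563]
step 5: m = 0.517519, f(m) = -0.004575 < 0 → root in [0.517519, 0.538563]
Midpoint of [0.517519, 0.538563] = 0.528041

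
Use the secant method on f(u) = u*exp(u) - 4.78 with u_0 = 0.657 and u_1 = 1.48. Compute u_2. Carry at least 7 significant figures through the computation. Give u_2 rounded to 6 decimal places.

f(u_0) = -3.512649, f(u_1) = 1.721560
u_2 = 1.480000 - (1.721560)·(1.480000 - 0.657000)/(1.721560 - (-3.512649)) = 1.209311; f(u_2) = -0.727388

1.209311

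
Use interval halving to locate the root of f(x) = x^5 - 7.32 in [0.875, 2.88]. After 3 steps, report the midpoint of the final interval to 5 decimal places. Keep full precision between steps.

f(0.875000) = -6.807091, f(2.880000) = 190.815566 (opposite signs)
step 1: m = 1.877500, f(m) = 16.009194 > 0 → root in [0.875000, 1.877500]
step 2: m = 1.376250, f(m) = -2.382732 < 0 → root in [1.376250, 1.877500]
step 3: m = 1.626875, f(m) = 4.076485 > 0 → root in [1.376250, 1.626875]
Midpoint of [1.376250, 1.626875] = 1.501562

1.50156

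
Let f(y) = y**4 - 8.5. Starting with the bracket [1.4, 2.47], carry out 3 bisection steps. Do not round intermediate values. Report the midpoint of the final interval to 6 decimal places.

f(1.400000) = -4.658400, f(2.470000) = 28.720981 (opposite signs)
step 1: m = 1.935000, f(m) = 5.519221 > 0 → root in [1.400000, 1.935000]
step 2: m = 1.667500, f(m) = -0.768507 < 0 → root in [1.667500, 1.935000]
step 3: m = 1.801250, f(m) = 2.026790 > 0 → root in [1.667500, 1.801250]
Midpoint of [1.667500, 1.801250] = 1.734375

1.734375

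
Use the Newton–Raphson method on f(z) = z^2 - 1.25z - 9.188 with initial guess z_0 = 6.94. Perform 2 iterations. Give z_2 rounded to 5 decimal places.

3.80599

f'(z) = 2z - 1.25
z_0 = 6.940000: f = 30.300600, f' = 12.630000 → z_1 = 6.940000 - (30.300600)/(12.630000) = 4.540903
z_1 = 4.540903: f = 5.755668, f' = 7.831805 → z_2 = 4.540903 - (5.755668)/(7.831805) = 3.805993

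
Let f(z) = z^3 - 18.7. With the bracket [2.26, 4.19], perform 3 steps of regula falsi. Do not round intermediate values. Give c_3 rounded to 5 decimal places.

False-position update: c = (a·f(b) − b·f(a))/(f(b) − f(a)); replace the endpoint whose sign matches f(c).
f(2.260000) = -7.156824, f(4.190000) = 54.860059
step 1: c = 2.482724, f(c) = -3.396685 < 0 → new bracket [2.482724, 4.190000]
step 2: c = 2.582268, f(c) = -1.481162 < 0 → new bracket [2.582268, 4.190000]
step 3: c = 2.624534, f(c) = -0.621747 < 0 → new bracket [2.624534, 4.190000]

2.62453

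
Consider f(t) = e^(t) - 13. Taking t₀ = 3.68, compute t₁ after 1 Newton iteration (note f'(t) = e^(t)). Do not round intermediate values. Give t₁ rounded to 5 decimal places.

Newton update: t ← t − f(t)/f'(t).
t_0 = 3.680000: f = 26.646394, f' = 39.646394 → t_1 = 3.680000 - (26.646394)/(39.646394) = 3.007899

3.00790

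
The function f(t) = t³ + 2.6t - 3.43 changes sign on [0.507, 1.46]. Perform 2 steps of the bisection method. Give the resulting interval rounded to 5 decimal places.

f(0.507000) = -1.981476, f(1.460000) = 3.478136 (opposite signs)
step 1: m = 0.983500, f(m) = 0.078412 > 0 → root in [0.507000, 0.983500]
step 2: m = 0.745250, f(m) = -1.078440 < 0 → root in [0.745250, 0.983500]

[0.74525, 0.98350]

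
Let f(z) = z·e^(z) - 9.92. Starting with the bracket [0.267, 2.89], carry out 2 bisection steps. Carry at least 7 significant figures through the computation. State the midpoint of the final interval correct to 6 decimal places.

f(0.267000) = -9.571287, f(2.890000) = 42.080665 (opposite signs)
step 1: m = 1.578500, f(m) = -2.267939 < 0 → root in [1.578500, 2.890000]
step 2: m = 2.234250, f(m) = 10.946721 > 0 → root in [1.578500, 2.234250]
Midpoint of [1.578500, 2.234250] = 1.906375

1.906375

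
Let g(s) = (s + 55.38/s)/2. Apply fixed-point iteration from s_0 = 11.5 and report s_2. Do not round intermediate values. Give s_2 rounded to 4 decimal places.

7.4732

s_1 = g(11.500000) = 8.157826
s_2 = g(8.157826) = 7.473200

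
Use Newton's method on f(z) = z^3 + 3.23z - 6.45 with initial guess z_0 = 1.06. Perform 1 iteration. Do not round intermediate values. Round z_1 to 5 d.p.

f'(z) = 3z^2 + 3.23
z_0 = 1.060000: f = -1.835184, f' = 6.600800 → z_1 = 1.060000 - (-1.835184)/(6.600800) = 1.338024

1.33802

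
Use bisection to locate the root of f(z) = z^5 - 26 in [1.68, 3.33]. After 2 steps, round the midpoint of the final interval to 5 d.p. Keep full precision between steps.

f(1.680000) = -12.617218, f(3.330000) = 383.469132 (opposite signs)
step 1: m = 2.505000, f(m) = 72.636727 > 0 → root in [1.680000, 2.505000]
step 2: m = 2.092500, f(m) = 14.116897 > 0 → root in [1.680000, 2.092500]
Midpoint of [1.680000, 2.092500] = 1.886250

1.88625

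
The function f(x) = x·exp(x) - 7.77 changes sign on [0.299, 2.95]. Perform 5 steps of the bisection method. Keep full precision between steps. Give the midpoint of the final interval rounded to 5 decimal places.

f(0.299000) = -7.366796, f(2.950000) = 48.592563 (opposite signs)
step 1: m = 1.624500, f(m) = 0.475768 > 0 → root in [0.299000, 1.624500]
step 2: m = 0.961750, f(m) = -5.253801 < 0 → root in [0.961750, 1.624500]
step 3: m = 1.293125, f(m) = -3.057650 < 0 → root in [1.293125, 1.624500]
step 4: m = 1.458813, f(m) = -1.495867 < 0 → root in [1.458813, 1.624500]
step 5: m = 1.541656, f(m) = -0.566885 < 0 → root in [1.541656, 1.624500]
Midpoint of [1.541656, 1.624500] = 1.583078

1.58308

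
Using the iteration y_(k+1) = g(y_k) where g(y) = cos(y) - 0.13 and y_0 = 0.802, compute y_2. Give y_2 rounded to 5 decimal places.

y_1 = g(0.802000) = 0.565271
y_2 = g(0.565271) = 0.714444

0.71444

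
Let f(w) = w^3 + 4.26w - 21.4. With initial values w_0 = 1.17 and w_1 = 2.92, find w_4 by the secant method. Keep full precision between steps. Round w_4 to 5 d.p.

2.27671

f(w_0) = -14.814187, f(w_1) = 15.936288
w_2 = 2.920000 - (15.936288)·(2.920000 - 1.170000)/(15.936288 - (-14.814187)) = 2.013071; f(w_2) = -4.666442
w_3 = 2.013071 - (-4.666442)·(2.013071 - 2.920000)/(-4.666442 - (15.936288)) = 2.218487; f(w_3) = -1.030554
w_4 = 2.218487 - (-1.030554)·(2.218487 - 2.013071)/(-1.030554 - (-4.666442)) = 2.276710; f(w_4) = 0.099901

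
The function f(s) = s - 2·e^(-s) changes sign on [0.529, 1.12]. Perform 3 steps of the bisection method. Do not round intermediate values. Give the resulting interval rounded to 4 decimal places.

[0.8245, 0.8984]

f(0.529000) = -0.649388, f(1.120000) = 0.467440 (opposite signs)
step 1: m = 0.824500, f(m) = -0.052408 < 0 → root in [0.824500, 1.120000]
step 2: m = 0.972250, f(m) = 0.215788 > 0 → root in [0.824500, 0.972250]
step 3: m = 0.898375, f(m) = 0.083913 > 0 → root in [0.824500, 0.898375]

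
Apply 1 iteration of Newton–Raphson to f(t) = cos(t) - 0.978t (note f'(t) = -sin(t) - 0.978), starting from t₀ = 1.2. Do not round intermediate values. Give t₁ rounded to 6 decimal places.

Newton update: t ← t − f(t)/f'(t).
t_0 = 1.200000: f = -0.811242, f' = -1.910039 → t_1 = 1.200000 - (-0.811242)/(-1.910039) = 0.775275

0.775275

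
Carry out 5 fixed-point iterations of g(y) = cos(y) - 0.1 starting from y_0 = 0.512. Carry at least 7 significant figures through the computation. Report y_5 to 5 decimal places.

y_1 = g(0.512000) = 0.771766
y_2 = g(0.771766) = 0.616680
y_3 = g(0.616680) = 0.715803
y_4 = g(0.715803) = 0.654566
y_5 = g(0.654566) = 0.693312

0.69331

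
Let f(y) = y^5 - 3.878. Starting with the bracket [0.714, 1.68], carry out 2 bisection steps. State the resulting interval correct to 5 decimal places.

[1.19700, 1.43850]

f(0.714000) = -3.692437, f(1.680000) = 9.504782 (opposite signs)
step 1: m = 1.197000, f(m) = -1.420629 < 0 → root in [1.197000, 1.680000]
step 2: m = 1.438500, f(m) = 2.281555 > 0 → root in [1.197000, 1.438500]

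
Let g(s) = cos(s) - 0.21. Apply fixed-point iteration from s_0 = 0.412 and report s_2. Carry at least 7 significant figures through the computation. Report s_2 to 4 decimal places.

0.5508

s_1 = g(0.412000) = 0.706322
s_2 = g(0.706322) = 0.550754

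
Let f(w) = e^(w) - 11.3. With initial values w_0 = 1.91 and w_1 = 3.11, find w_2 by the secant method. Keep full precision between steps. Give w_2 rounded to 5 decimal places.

2.25825

Secant update: w_(k+1) = w_k − f(w_k)·(w_k − w_(k-1))/(f(w_k) − f(w_(k-1))).
f(w_0) = -4.546911, f(w_1) = 11.121044
w_2 = 3.110000 - (11.121044)·(3.110000 - 1.910000)/(11.121044 - (-4.546911)) = 2.258245; f(w_2) = -1.733711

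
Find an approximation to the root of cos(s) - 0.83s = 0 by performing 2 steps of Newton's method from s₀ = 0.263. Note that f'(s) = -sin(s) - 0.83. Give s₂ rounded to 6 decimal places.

s_0 = 0.263000: f = 0.747324, f' = -1.089979 → s_1 = 0.263000 - (0.747324)/(-1.089979) = 0.948632
s_1 = 0.948632: f = -0.204570, f' = -1.642619 → s_2 = 0.948632 - (-0.204570)/(-1.642619) = 0.824094

0.824094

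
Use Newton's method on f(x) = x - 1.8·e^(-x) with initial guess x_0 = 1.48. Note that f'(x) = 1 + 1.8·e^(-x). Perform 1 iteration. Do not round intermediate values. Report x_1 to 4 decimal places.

0.7208

Newton update: x ← x − f(x)/f'(x).
x_0 = 1.480000: f = 1.070252, f' = 1.409748 → x_1 = 1.480000 - (1.070252)/(1.409748) = 0.720820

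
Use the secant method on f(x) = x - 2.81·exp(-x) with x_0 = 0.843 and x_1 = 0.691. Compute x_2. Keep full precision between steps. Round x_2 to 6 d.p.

1.001905

f(x_0) = -0.366473, f(x_1) = -0.717020
x_2 = 0.691000 - (-0.717020)·(0.691000 - 0.843000)/(-0.717020 - (-0.366473)) = 1.001905; f(x_2) = -0.029868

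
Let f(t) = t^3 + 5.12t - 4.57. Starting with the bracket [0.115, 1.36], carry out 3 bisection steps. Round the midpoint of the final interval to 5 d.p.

0.81531

f(0.115000) = -3.979679, f(1.360000) = 4.908656 (opposite signs)
step 1: m = 0.737500, f(m) = -0.392869 < 0 → root in [0.737500, 1.360000]
step 2: m = 1.048750, f(m) = 1.953096 > 0 → root in [0.737500, 1.048750]
step 3: m = 0.893125, f(m) = 0.715221 > 0 → root in [0.737500, 0.893125]
Midpoint of [0.737500, 0.893125] = 0.815313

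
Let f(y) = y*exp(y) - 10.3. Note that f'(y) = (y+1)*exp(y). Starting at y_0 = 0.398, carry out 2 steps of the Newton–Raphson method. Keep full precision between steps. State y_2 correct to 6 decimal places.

4.237617

Newton update: y ← y − f(y)/f'(y).
y_0 = 0.398000: f = -9.707440, f' = 2.081404 → y_1 = 0.398000 - (-9.707440)/(2.081404) = 5.061890
y_1 = 5.061890: f = 788.915404, f' = 957.104123 → y_2 = 5.061890 - (788.915404)/(957.104123) = 4.237617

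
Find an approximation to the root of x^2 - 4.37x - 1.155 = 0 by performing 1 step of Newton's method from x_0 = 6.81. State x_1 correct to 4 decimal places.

f'(x) = 2x - 4.37
x_0 = 6.810000: f = 15.461400, f' = 9.250000 → x_1 = 6.810000 - (15.461400)/(9.250000) = 5.138497

5.1385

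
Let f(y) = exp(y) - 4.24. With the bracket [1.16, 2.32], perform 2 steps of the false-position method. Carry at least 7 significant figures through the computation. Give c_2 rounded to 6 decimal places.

f(1.160000) = -1.050067, f(2.320000) = 5.935674
step 1: c = 1.334366, f(c) = -0.442412 < 0 → new bracket [1.334366, 2.320000]
step 2: c = 1.402734, f(c) = -0.173698 < 0 → new bracket [1.402734, 2.320000]

1.402734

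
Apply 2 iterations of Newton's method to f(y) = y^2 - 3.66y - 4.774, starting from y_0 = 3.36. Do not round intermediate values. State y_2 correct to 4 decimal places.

4.7275

f'(y) = 2y - 3.66
y_0 = 3.360000: f = -5.782000, f' = 3.060000 → y_1 = 3.360000 - (-5.782000)/(3.060000) = 5.249542
y_1 = 5.249542: f = 3.570371, f' = 6.839085 → y_2 = 5.249542 - (3.570371)/(6.839085) = 4.727489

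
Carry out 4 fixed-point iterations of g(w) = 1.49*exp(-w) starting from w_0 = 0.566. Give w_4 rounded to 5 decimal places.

0.67884

w_1 = g(0.566000) = 0.846010
w_2 = g(0.846010) = 0.639394
w_3 = g(0.639394) = 0.786142
w_4 = g(0.786142) = 0.678843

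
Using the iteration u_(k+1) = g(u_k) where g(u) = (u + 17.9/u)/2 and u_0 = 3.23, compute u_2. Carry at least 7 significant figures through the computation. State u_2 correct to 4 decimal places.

4.2336

u_1 = g(3.230000) = 4.385898
u_2 = g(4.385898) = 4.233580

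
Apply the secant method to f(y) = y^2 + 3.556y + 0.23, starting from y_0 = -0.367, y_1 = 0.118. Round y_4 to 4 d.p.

-0.0659

f(y_0) = -0.940363, f(y_1) = 0.663532
y_2 = 0.118000 - (0.663532)·(0.118000 - -0.367000)/(0.663532 - (-0.940363)) = -0.082645; f(y_2) = -0.057054
y_3 = -0.082645 - (-0.057054)·(-0.082645 - 0.118000)/(-0.057054 - (0.663532)) = -0.066758; f(y_3) = -0.002935
y_4 = -0.066758 - (-0.002935)·(-0.066758 - -0.082645)/(-0.002935 - (-0.057054)) = -0.065896; f(y_4) = 0.000014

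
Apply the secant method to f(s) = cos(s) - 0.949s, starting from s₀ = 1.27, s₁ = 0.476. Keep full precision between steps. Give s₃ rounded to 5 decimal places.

0.76431

f(s_0) = -0.908949, f(s_1) = 0.437111
s_2 = 0.476000 - (0.437111)·(0.476000 - 1.270000)/(0.437111 - (-0.908949)) = 0.733838; f(s_2) = 0.046196
s_3 = 0.733838 - (0.046196)·(0.733838 - 0.476000)/(0.046196 - (0.437111)) = 0.764309; f(s_3) = -0.003468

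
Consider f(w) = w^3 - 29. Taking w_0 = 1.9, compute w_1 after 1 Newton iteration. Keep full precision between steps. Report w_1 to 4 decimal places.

f'(w) = 3w^2
w_0 = 1.900000: f = -22.141000, f' = 10.830000 → w_1 = 1.900000 - (-22.141000)/(10.830000) = 3.944414

3.9444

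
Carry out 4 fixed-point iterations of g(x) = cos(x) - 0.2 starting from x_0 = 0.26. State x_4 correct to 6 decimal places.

0.585303

x_1 = g(0.260000) = 0.766390
x_2 = g(0.766390) = 0.520419
x_3 = g(0.520419) = 0.667611
x_4 = g(0.667611) = 0.585303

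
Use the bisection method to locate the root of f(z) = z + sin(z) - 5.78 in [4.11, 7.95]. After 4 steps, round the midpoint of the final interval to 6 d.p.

6.150000

f(4.110000) = -2.493984, f(7.950000) = 3.165394 (opposite signs)
step 1: m = 6.030000, f(m) = -0.000489 < 0 → root in [6.030000, 7.950000]
step 2: m = 6.990000, f(m) = 1.859415 > 0 → root in [6.030000, 6.990000]
step 3: m = 6.510000, f(m) = 0.954875 > 0 → root in [6.030000, 6.510000]
step 4: m = 6.270000, f(m) = 0.476815 > 0 → root in [6.030000, 6.270000]
Midpoint of [6.030000, 6.270000] = 6.150000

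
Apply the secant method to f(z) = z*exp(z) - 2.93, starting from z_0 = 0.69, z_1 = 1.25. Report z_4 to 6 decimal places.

1.038215

f(z_0) = -1.554336, f(z_1) = 1.432929
z_2 = 1.250000 - (1.432929)·(1.250000 - 0.690000)/(1.432929 - (-1.554336)) = 0.981380; f(z_2) = -0.311547
z_3 = 0.981380 - (-0.311547)·(0.981380 - 1.250000)/(-0.311547 - (1.432929)) = 1.029353; f(z_3) = -0.048581
z_4 = 1.029353 - (-0.048581)·(1.029353 - 0.981380)/(-0.048581 - (-0.311547)) = 1.038215; f(z_4) = 0.002099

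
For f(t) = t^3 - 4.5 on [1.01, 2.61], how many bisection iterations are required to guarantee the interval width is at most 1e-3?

Initial width b − a = 2.61 − 1.01 = 1.600000.
After n steps the width is (b−a)/2^n; need (b−a)/2^n ≤ 1e-3.
So n ≥ log₂(1.600000/1e-3) = log₂(1600.0000) ≈ 10.6439.
Hence n = 11.

11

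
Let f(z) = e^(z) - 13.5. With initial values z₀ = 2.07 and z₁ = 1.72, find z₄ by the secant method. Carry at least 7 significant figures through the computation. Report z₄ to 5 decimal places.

f(z_0) = -5.575177, f(z_1) = -7.915472
z_2 = 1.720000 - (-7.915472)·(1.720000 - 2.070000)/(-7.915472 - (-5.575177)) = 2.903789; f(z_2) = 4.743138
z_3 = 2.903789 - (4.743138)·(2.903789 - 1.720000)/(4.743138 - (-7.915472)) = 2.460227; f(z_3) = -1.792528
z_4 = 2.460227 - (-1.792528)·(2.460227 - 2.903789)/(-1.792528 - (4.743138)) = 2.581882; f(z_4) = -0.277997

2.58188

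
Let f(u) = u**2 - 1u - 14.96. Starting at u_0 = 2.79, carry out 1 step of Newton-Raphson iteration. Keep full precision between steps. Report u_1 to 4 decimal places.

f'(u) = 2u - 1
u_0 = 2.790000: f = -9.965900, f' = 4.580000 → u_1 = 2.790000 - (-9.965900)/(4.580000) = 4.965961

4.9660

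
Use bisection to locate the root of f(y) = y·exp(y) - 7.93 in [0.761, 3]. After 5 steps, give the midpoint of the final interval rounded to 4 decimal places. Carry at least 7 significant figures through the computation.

1.5656

f(0.761000) = -6.301144, f(3.000000) = 52.326611 (opposite signs)
step 1: m = 1.880500, f(m) = 4.400029 > 0 → root in [0.761000, 1.880500]
step 2: m = 1.320750, f(m) = -2.982167 < 0 → root in [1.320750, 1.880500]
step 3: m = 1.600625, f(m) = 0.002904 > 0 → root in [1.320750, 1.600625]
step 4: m = 1.460688, f(m) = -1.636013 < 0 → root in [1.460688, 1.600625]
step 5: m = 1.530656, f(m) = -0.856518 < 0 → root in [1.530656, 1.600625]
Midpoint of [1.530656, 1.600625] = 1.565641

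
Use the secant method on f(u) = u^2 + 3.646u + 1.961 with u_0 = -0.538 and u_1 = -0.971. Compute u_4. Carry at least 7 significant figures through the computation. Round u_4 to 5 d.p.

-0.65583

Secant update: u_(k+1) = u_k − f(u_k)·(u_k − u_(k-1))/(f(u_k) − f(u_(k-1))).
f(u_0) = 0.288896, f(u_1) = -0.636425
u_2 = -0.971000 - (-0.636425)·(-0.971000 - -0.538000)/(-0.636425 - (0.288896)) = -0.673188; f(u_2) = -0.040261
u_3 = -0.673188 - (-0.040261)·(-0.673188 - -0.971000)/(-0.040261 - (-0.636425)) = -0.653076; f(u_3) = 0.006394
u_4 = -0.653076 - (0.006394)·(-0.653076 - -0.673188)/(0.006394 - (-0.040261)) = -0.655832; f(u_4) = -0.000048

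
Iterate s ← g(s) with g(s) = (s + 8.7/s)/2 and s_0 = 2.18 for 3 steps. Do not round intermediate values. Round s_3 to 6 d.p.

2.949578

s_1 = g(2.180000) = 3.085413
s_2 = g(3.085413) = 2.952566
s_3 = g(2.952566) = 2.949578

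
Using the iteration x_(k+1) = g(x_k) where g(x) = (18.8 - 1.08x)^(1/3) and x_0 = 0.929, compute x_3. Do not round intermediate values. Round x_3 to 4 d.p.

x_1 = g(0.929000) = 2.610836
x_2 = g(2.610836) = 2.518807
x_3 = g(2.518807) = 2.524019

2.5240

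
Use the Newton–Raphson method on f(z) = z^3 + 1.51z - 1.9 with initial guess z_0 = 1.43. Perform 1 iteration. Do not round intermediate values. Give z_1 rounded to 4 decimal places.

f'(z) = 3z^2 + 1.51
z_0 = 1.430000: f = 3.183507, f' = 7.644700 → z_1 = 1.430000 - (3.183507)/(7.644700) = 1.013567

1.0136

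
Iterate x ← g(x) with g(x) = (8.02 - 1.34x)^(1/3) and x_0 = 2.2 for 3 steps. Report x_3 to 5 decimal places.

1.77833

x_1 = g(2.200000) = 1.718145
x_2 = g(1.718145) = 1.788162
x_3 = g(1.788162) = 1.778327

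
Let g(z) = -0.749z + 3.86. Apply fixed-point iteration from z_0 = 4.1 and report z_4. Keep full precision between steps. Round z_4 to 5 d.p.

z_1 = g(4.100000) = 0.789100
z_2 = g(0.789100) = 3.268964
z_3 = g(3.268964) = 1.411546
z_4 = g(1.411546) = 2.802752

2.80275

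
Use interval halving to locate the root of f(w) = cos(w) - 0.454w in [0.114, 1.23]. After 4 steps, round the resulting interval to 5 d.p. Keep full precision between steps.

f(0.114000) = 0.941753, f(1.230000) = -0.224182 (opposite signs)
step 1: m = 0.672000, f(m) = 0.477490 > 0 → root in [0.672000, 1.230000]
step 2: m = 0.951000, f(m) = 0.149115 > 0 → root in [0.951000, 1.230000]
step 3: m = 1.090500, f(m) = -0.033045 < 0 → root in [0.951000, 1.090500]
step 4: m = 1.020750, f(m) = 0.059306 > 0 → root in [1.020750, 1.090500]

[1.02075, 1.09050]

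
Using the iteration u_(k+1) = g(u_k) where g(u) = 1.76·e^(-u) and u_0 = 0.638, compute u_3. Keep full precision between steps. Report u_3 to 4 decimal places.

0.8788

u_1 = g(0.638000) = 0.929893
u_2 = g(0.929893) = 0.694489
u_3 = g(0.694489) = 0.878820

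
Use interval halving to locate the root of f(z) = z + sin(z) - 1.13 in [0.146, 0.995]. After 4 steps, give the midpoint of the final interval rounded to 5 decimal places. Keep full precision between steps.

0.59703

f(0.146000) = -0.838518, f(0.995000) = 0.703759 (opposite signs)
step 1: m = 0.570500, f(m) = -0.019447 < 0 → root in [0.570500, 0.995000]
step 2: m = 0.782750, f(m) = 0.357982 > 0 → root in [0.570500, 0.782750]
step 3: m = 0.676625, f(m) = 0.172790 > 0 → root in [0.570500, 0.676625]
step 4: m = 0.623563, f(m) = 0.077493 > 0 → root in [0.570500, 0.623563]
Midpoint of [0.570500, 0.623563] = 0.597031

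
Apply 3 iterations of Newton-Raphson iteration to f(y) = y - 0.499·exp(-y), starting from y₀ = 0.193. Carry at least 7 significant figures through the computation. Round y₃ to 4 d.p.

Newton update: y ← y − f(y)/f'(y).
f'(y) = 1 + 0.499·exp(-y)
y_0 = 0.193000: f = -0.218417, f' = 1.411417 → y_1 = 0.193000 - (-0.218417)/(1.411417) = 0.347750
y_1 = 0.347750: f = -0.004682, f' = 1.352431 → y_2 = 0.347750 - (-0.004682)/(1.352431) = 0.351211
y_2 = 0.351211: f = -0.000002, f' = 1.351214 → y_3 = 0.351211 - (-0.000002)/(1.351214) = 0.351213

0.3512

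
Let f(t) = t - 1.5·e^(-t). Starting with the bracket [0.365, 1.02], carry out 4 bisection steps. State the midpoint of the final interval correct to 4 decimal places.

0.7130

f(0.365000) = -0.676295, f(1.020000) = 0.479108 (opposite signs)
step 1: m = 0.692500, f(m) = -0.057986 < 0 → root in [0.692500, 1.020000]
step 2: m = 0.856250, f(m) = 0.219122 > 0 → root in [0.692500, 0.856250]
step 3: m = 0.774375, f(m) = 0.082887 > 0 → root in [0.692500, 0.774375]
step 4: m = 0.733437, f(m) = 0.013055 > 0 → root in [0.692500, 0.733437]
Midpoint of [0.692500, 0.733437] = 0.712969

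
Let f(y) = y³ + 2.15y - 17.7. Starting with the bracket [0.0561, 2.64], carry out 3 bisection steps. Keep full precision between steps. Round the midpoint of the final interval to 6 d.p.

f(0.056100) = -17.579208, f(2.640000) = 6.375744 (opposite signs)
step 1: m = 1.348050, f(m) = -12.351964 < 0 → root in [1.348050, 2.640000]
step 2: m = 1.994025, f(m) = -5.484332 < 0 → root in [1.994025, 2.640000]
step 3: m = 2.317013, f(m) = -0.279433 < 0 → root in [2.317013, 2.640000]
Midpoint of [2.317013, 2.640000] = 2.478506

2.478506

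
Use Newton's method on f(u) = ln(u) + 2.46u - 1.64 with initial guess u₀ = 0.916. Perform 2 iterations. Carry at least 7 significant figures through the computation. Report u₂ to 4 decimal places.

Newton update: u ← u − f(u)/f'(u).
f'(u) = 1/u + 2.46
u_0 = 0.916000: f = 0.525621, f' = 3.551703 → u_1 = 0.916000 - (0.525621)/(3.551703) = 0.768009
u_1 = 0.768009: f = -0.014653, f' = 3.762069 → u_2 = 0.768009 - (-0.014653)/(3.762069) = 0.771904

0.7719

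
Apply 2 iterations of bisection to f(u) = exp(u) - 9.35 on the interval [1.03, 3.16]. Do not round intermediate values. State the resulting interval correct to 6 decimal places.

[2.095000, 2.627500]

f(1.030000) = -6.548934, f(3.160000) = 14.220596 (opposite signs)
step 1: m = 2.095000, f(m) = -1.224559 < 0 → root in [2.095000, 3.160000]
step 2: m = 2.627500, f(m) = 4.489129 > 0 → root in [2.095000, 2.627500]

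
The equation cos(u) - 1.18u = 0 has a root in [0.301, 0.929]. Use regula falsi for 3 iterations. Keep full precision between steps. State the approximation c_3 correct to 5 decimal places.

False-position update: c = (a·f(b) − b·f(a))/(f(b) − f(a)); replace the endpoint whose sign matches f(c).
f(0.301000) = 0.599860, f(0.929000) = -0.497585
step 1: c = 0.644263, f(c) = 0.039312 > 0 → new bracket [0.644263, 0.929000]
step 2: c = 0.665112, f(c) = 0.002016 > 0 → new bracket [0.665112, 0.929000]
step 3: c = 0.666177, f(c) = 0.000102 > 0 → new bracket [0.666177, 0.929000]

0.66618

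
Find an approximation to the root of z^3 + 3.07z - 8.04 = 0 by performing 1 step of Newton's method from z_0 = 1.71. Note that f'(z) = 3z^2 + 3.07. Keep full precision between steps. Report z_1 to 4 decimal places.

z_0 = 1.710000: f = 2.209911, f' = 11.842300 → z_1 = 1.710000 - (2.209911)/(11.842300) = 1.523388

1.5234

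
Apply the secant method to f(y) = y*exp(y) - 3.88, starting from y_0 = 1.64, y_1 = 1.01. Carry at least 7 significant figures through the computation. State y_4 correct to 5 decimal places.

f(y_0) = 4.574478, f(y_1) = -1.106943
y_2 = 1.010000 - (-1.106943)·(1.010000 - 1.640000)/(-1.106943 - (4.574478)) = 1.132746; f(y_2) = -0.363762
y_3 = 1.132746 - (-0.363762)·(1.132746 - 1.010000)/(-0.363762 - (-1.106943)) = 1.192827; f(y_3) = 0.052017
y_4 = 1.192827 - (0.052017)·(1.192827 - 1.132746)/(0.052017 - (-0.363762)) = 1.185310; f(y_4) = -0.002019

1.18531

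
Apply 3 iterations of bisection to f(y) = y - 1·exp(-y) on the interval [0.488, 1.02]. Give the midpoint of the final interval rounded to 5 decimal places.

0.58775

f(0.488000) = -0.125853, f(1.020000) = 0.659405 (opposite signs)
step 1: m = 0.754000, f(m) = 0.283519 > 0 → root in [0.488000, 0.754000]
step 2: m = 0.621000, f(m) = 0.083593 > 0 → root in [0.488000, 0.621000]
step 3: m = 0.554500, f(m) = -0.019859 < 0 → root in [0.554500, 0.621000]
Midpoint of [0.554500, 0.621000] = 0.587750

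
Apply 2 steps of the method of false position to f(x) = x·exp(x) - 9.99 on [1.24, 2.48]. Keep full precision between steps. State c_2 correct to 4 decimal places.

1.6485

f(1.240000) = -5.705039, f(2.480000) = 19.624336
step 1: c = 1.519290, f(c) = -3.048391 < 0 → new bracket [1.519290, 2.480000]
step 2: c = 1.648460, f(c) = -1.419717 < 0 → new bracket [1.648460, 2.480000]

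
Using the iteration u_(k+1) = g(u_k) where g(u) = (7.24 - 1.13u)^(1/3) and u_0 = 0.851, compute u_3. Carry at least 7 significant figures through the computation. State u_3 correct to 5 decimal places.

u_1 = g(0.851000) = 1.844799
u_2 = g(1.844799) = 1.727508
u_3 = g(1.727508) = 1.742187

1.74219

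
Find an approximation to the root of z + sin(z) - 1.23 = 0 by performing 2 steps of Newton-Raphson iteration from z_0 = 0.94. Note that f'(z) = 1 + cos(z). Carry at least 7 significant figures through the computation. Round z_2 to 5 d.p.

z_0 = 0.940000: f = 0.517558, f' = 1.589788 → z_1 = 0.940000 - (0.517558)/(1.589788) = 0.614448
z_1 = 0.614448: f = -0.039044, f' = 1.817092 → z_2 = 0.614448 - (-0.039044)/(1.817092) = 0.635935

0.63594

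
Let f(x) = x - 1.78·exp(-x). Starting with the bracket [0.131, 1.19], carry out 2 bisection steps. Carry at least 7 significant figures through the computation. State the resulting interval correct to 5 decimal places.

[0.66050, 0.92525]

f(0.131000) = -1.430448, f(1.190000) = 0.648486 (opposite signs)
step 1: m = 0.660500, f(m) = -0.259035 < 0 → root in [0.660500, 1.190000]
step 2: m = 0.925250, f(m) = 0.219601 > 0 → root in [0.660500, 0.925250]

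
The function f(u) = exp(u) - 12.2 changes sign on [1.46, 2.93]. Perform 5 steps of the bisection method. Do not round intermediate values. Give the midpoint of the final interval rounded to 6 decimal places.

2.493594

f(1.460000) = -7.894040, f(2.930000) = 6.527630 (opposite signs)
step 1: m = 2.195000, f(m) = -3.219999 < 0 → root in [2.195000, 2.930000]
step 2: m = 2.562500, f(m) = 0.768197 > 0 → root in [2.195000, 2.562500]
step 3: m = 2.378750, f(m) = -1.408595 < 0 → root in [2.378750, 2.562500]
step 4: m = 2.470625, f(m) = -0.370162 < 0 → root in [2.470625, 2.562500]
step 5: m = 2.516563, f(m) = 0.185947 > 0 → root in [2.470625, 2.516563]
Midpoint of [2.470625, 2.516563] = 2.493594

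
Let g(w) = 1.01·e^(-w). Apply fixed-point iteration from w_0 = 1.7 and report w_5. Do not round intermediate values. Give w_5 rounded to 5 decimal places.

w_1 = g(1.700000) = 0.184510
w_2 = g(0.184510) = 0.839826
w_3 = g(0.839826) = 0.436103
w_4 = g(0.436103) = 0.653016
w_5 = g(0.653016) = 0.525678

0.52568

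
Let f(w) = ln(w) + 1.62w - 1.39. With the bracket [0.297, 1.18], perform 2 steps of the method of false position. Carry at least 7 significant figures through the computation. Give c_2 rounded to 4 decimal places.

f(0.297000) = -2.122883, f(1.180000) = 0.687114
step 1: c = 0.964084, f(c) = 0.135241 > 0 → new bracket [0.297000, 0.964084]
step 2: c = 0.924132, f(c) = 0.028194 > 0 → new bracket [0.297000, 0.924132]

0.9241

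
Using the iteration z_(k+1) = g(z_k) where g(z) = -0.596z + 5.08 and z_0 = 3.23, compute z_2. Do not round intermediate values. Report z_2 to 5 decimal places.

z_1 = g(3.230000) = 3.154920
z_2 = g(3.154920) = 3.199668

3.19967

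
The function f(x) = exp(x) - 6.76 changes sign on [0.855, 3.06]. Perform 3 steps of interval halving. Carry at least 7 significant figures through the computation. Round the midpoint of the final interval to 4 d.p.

1.8197

f(0.855000) = -4.408626, f(3.060000) = 14.567557 (opposite signs)
step 1: m = 1.957500, f(m) = 0.321601 > 0 → root in [0.855000, 1.957500]
step 2: m = 1.406250, f(m) = -2.679376 < 0 → root in [1.406250, 1.957500]
step 3: m = 1.681875, f(m) = -1.384374 < 0 → root in [1.681875, 1.957500]
Midpoint of [1.681875, 1.957500] = 1.819688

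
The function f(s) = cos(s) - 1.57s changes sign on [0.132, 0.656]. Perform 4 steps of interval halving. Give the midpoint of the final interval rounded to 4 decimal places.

f(0.132000) = 0.784061, f(0.656000) = -0.237482 (opposite signs)
step 1: m = 0.394000, f(m) = 0.304801 > 0 → root in [0.394000, 0.656000]
step 2: m = 0.525000, f(m) = 0.041074 > 0 → root in [0.525000, 0.656000]
step 3: m = 0.590500, f(m) = -0.096423 < 0 → root in [0.525000, 0.590500]
step 4: m = 0.557750, f(m) = -0.027219 < 0 → root in [0.525000, 0.557750]
Midpoint of [0.525000, 0.557750] = 0.541375

0.5414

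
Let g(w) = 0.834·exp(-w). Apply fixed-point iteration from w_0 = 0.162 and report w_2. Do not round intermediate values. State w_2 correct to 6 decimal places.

0.410332

w_1 = g(0.162000) = 0.709268
w_2 = g(0.709268) = 0.410332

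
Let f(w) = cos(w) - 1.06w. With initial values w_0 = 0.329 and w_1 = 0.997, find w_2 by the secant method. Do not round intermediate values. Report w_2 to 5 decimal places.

f(w_0) = 0.597626, f(w_1) = -0.513996
w_2 = 0.997000 - (-0.513996)·(0.997000 - 0.329000)/(-0.513996 - (0.597626)) = 0.688128; f(w_2) = 0.043021

0.68813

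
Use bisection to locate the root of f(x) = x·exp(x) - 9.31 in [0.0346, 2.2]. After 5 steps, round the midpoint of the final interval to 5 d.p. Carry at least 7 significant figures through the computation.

f(0.034600) = -9.274182, f(2.200000) = 10.545030 (opposite signs)
step 1: m = 1.117300, f(m) = -5.894872 < 0 → root in [1.117300, 2.200000]
step 2: m = 1.658650, f(m) = -0.598413 < 0 → root in [1.658650, 2.200000]
step 3: m = 1.929325, f(m) = 3.973135 > 0 → root in [1.658650, 1.929325]
step 4: m = 1.793988, f(m) = 1.477934 > 0 → root in [1.658650, 1.793988]
step 5: m = 1.726319, f(m) = 0.391786 > 0 → root in [1.658650, 1.726319]
Midpoint of [1.658650, 1.726319] = 1.692484

1.69248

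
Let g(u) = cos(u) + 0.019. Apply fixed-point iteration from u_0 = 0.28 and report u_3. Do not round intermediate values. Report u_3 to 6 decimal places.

u_1 = g(0.280000) = 0.980055
u_2 = g(0.980055) = 0.575977
u_3 = g(0.575977) = 0.857661

0.857661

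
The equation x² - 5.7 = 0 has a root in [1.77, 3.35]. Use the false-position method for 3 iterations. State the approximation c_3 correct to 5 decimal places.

False-position update: c = (a·f(b) − b·f(a))/(f(b) − f(a)); replace the endpoint whose sign matches f(c).
f(1.770000) = -2.567100, f(3.350000) = 5.522500
step 1: c = 2.271387, f(c) = -0.540802 < 0 → new bracket [2.271387, 3.350000]
step 2: c = 2.367591, f(c) = -0.094512 < 0 → new bracket [2.367591, 3.350000]
step 3: c = 2.384121, f(c) = -0.015966 < 0 → new bracket [2.384121, 3.350000]

2.38412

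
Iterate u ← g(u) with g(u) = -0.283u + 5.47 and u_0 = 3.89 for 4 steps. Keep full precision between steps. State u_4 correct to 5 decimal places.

u_1 = g(3.890000) = 4.369130
u_2 = g(4.369130) = 4.233536
u_3 = g(4.233536) = 4.271909
u_4 = g(4.271909) = 4.261050

4.26105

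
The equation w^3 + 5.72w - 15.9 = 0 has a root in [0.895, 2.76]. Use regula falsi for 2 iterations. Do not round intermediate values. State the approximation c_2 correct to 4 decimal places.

f(0.895000) = -10.063683, f(2.760000) = 20.911776
step 1: c = 1.500924, f(c) = -3.933476 < 0 → new bracket [1.500924, 2.760000]
step 2: c = 1.700260, f(c) = -1.259265 < 0 → new bracket [1.700260, 2.760000]

1.7003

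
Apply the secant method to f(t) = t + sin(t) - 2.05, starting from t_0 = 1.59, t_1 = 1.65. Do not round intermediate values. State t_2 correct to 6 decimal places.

1.022265

f(t_0) = 0.539816, f(t_1) = 0.596865
t_2 = 1.650000 - (0.596865)·(1.650000 - 1.590000)/(0.596865 - (0.539816)) = 1.022265; f(t_2) = -0.174443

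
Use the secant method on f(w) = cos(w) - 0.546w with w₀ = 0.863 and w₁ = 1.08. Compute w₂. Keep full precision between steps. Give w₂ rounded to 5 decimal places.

f(w_0) = 0.178963, f(w_1) = -0.118352
w_2 = 1.080000 - (-0.118352)·(1.080000 - 0.863000)/(-0.118352 - (0.178963)) = 0.993619; f(w_2) = 0.003145

0.99362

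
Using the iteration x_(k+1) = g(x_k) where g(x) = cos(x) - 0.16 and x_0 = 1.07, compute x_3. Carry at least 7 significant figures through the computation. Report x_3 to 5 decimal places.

0.54442

x_1 = g(1.070000) = 0.320124
x_2 = g(0.320124) = 0.789196
x_3 = g(0.789196) = 0.544416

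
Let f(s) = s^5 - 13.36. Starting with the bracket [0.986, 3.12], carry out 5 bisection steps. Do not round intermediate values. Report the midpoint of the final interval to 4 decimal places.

f(0.986000) = -12.428067, f(3.120000) = 282.286655 (opposite signs)
step 1: m = 2.053000, f(m) = 23.110754 > 0 → root in [0.986000, 2.053000]
step 2: m = 1.519500, f(m) = -5.259655 < 0 → root in [1.519500, 2.053000]
step 3: m = 1.786250, f(m) = 4.824912 > 0 → root in [1.519500, 1.786250]
step 4: m = 1.652875, f(m) = -1.023270 < 0 → root in [1.652875, 1.786250]
step 5: m = 1.719562, f(m) = 1.674529 > 0 → root in [1.652875, 1.719562]
Midpoint of [1.652875, 1.719562] = 1.686219

1.6862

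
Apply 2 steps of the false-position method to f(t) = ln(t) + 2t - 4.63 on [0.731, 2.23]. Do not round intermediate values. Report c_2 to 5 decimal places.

1.97736

f(0.731000) = -3.481342, f(2.230000) = 0.632002
step 1: c = 1.999684, f(c) = 0.062356 > 0 → new bracket [0.731000, 1.999684]
step 2: c = 1.977359, f(c) = 0.006481 > 0 → new bracket [0.731000, 1.977359]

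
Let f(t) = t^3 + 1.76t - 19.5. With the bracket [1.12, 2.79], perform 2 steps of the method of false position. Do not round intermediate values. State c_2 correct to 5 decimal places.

2.45201

f(1.120000) = -16.123872, f(2.790000) = 7.128039
step 1: c = 2.278050, f(c) = -3.668672 < 0 → new bracket [2.278050, 2.790000]
step 2: c = 2.452008, f(c) = -0.442153 < 0 → new bracket [2.452008, 2.790000]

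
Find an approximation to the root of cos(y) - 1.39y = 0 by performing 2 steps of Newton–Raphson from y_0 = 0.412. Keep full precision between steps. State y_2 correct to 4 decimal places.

0.5956

f'(y) = -sin(y) - 1.39
y_0 = 0.412000: f = 0.343642, f' = -1.790443 → y_1 = 0.412000 - (0.343642)/(-1.790443) = 0.603931
y_1 = 0.603931: f = -0.016355, f' = -1.957883 → y_2 = 0.603931 - (-0.016355)/(-1.957883) = 0.595578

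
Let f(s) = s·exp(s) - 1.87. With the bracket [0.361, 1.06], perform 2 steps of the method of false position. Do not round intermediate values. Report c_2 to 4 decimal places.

0.8064

f(0.361000) = -1.352050, f(1.060000) = 1.189553
step 1: c = 0.732845, f(c) = -0.344954 < 0 → new bracket [0.732845, 1.060000]
step 2: c = 0.806389, f(c) = -0.063846 < 0 → new bracket [0.806389, 1.060000]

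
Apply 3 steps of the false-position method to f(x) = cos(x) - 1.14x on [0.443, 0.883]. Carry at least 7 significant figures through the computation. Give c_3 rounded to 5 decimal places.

0.68132

f(0.443000) = 0.398450, f(0.883000) = -0.371784
step 1: c = 0.670616, f(c) = 0.018936 > 0 → new bracket [0.670616, 0.883000]
step 2: c = 0.680909, f(c) = 0.000764 > 0 → new bracket [0.680909, 0.883000]
step 3: c = 0.681324, f(c) = 0.000031 > 0 → new bracket [0.681324, 0.883000]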